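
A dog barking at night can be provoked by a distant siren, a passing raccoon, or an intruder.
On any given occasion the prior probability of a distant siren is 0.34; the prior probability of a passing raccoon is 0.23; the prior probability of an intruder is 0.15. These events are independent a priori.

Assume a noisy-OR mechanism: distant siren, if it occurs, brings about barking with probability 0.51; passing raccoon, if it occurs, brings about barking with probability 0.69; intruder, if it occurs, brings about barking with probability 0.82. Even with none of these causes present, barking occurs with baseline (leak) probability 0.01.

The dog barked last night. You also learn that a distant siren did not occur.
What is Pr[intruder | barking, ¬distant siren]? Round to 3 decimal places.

Pr[intruder | barking, ¬distant siren] ≈ 0.473

Under noisy-OR, P(barking | causes) = 1 − (1−0.01)·∏(1−qᵢ) over the active causes.
Weight on intruder=true, given the evidence: 0.094918 + 0.032594 = 0.127512
The normalizing constant is 0.01×0.77×0.85 + 0.8218×0.77×0.15 + 0.6931×0.23×0.85 + 0.944758×0.23×0.15 = 0.269558
Posterior = 0.127512 / 0.269558 ≈ 0.473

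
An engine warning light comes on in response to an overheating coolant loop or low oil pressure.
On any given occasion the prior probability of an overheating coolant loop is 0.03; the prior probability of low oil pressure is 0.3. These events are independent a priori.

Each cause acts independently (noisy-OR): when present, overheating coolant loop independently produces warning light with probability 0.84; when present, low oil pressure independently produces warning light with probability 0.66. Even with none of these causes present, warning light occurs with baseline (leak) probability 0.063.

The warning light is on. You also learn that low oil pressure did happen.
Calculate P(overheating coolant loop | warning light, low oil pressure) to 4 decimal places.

Under noisy-OR, P(warning light | causes) = 1 − (1−0.063)·∏(1−qᵢ) over the active causes.
Numerator (weight on configurations with overheating coolant loop): 0.949027*0.03 = 0.028471
Denominator P(warning light | low oil pressure): 0.68142*0.97 + 0.949027*0.03 = 0.689448
Posterior = 0.028471 / 0.689448 ≈ 0.0413

P(overheating coolant loop | warning light, low oil pressure) ≈ 0.0413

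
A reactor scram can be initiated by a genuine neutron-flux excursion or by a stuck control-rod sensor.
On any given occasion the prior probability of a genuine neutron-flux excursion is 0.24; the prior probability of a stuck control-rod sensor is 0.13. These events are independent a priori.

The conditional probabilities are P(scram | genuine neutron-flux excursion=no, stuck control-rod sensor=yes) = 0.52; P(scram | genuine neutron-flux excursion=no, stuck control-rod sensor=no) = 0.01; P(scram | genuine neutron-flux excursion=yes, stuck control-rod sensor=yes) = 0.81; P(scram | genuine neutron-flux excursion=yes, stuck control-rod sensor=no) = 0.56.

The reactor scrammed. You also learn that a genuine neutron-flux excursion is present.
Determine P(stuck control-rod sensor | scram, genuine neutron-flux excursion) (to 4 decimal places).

By total probability over both values of stuck control-rod sensor:
  P(scram | genuine neutron-flux excursion) = 0.56·0.87 + 0.81·0.13
        = 0.487200 + 0.105300 = 0.592500
Keeping only the stuck control-rod sensor-present terms gives 0.105300, so
  P(stuck control-rod sensor | scram, genuine neutron-flux excursion) = 0.105300 / 0.592500 ≈ 0.1777

P(stuck control-rod sensor | scram, genuine neutron-flux excursion) ≈ 0.1777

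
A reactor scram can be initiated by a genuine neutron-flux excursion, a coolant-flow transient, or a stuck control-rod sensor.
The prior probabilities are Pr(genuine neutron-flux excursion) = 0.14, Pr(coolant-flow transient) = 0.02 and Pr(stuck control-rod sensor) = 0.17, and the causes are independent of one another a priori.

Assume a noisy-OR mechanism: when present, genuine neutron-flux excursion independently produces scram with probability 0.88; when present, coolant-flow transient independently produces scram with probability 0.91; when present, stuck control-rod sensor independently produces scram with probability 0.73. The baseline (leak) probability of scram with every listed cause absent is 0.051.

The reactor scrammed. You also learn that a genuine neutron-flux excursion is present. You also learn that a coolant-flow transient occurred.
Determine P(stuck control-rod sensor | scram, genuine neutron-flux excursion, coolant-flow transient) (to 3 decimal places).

Under noisy-OR, P(scram | causes) = 1 − (1−0.051)·∏(1−qᵢ) over the active causes.
P(scram | genuine neutron-flux excursion, coolant-flow transient) = 0.989751·0.83 + 0.997233·0.17 = 0.821493 + 0.169530 = 0.991023
Restricting to configurations with stuck control-rod sensor present: 0.997233·0.17 = 0.169530.
Hence the posterior is 0.169530/0.991023 ≈ 0.171.

P(stuck control-rod sensor | scram, genuine neutron-flux excursion, coolant-flow transient) ≈ 0.171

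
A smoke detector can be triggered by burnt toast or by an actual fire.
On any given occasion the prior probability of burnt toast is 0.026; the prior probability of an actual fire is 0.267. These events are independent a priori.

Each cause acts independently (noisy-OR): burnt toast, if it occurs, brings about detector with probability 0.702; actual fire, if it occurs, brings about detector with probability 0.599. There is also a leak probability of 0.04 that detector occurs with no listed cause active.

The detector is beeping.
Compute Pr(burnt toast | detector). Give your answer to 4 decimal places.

Pr(burnt toast | detector) ≈ 0.0948

Under noisy-OR, P(detector | causes) = 1 − (1−0.04)·∏(1−qᵢ) over the active causes.
P(detector) = 0.04*0.974*0.733 + 0.61504*0.974*0.267 + 0.71392*0.026*0.733 + 0.885282*0.026*0.267 = 0.028558 + 0.159946 + 0.013606 + 0.006146 = 0.208256
Restricting to configurations with burnt toast present: 0.013606 + 0.006146 = 0.019752.
So P(burnt toast | detector) = 0.019752/0.208256 ≈ 0.0948.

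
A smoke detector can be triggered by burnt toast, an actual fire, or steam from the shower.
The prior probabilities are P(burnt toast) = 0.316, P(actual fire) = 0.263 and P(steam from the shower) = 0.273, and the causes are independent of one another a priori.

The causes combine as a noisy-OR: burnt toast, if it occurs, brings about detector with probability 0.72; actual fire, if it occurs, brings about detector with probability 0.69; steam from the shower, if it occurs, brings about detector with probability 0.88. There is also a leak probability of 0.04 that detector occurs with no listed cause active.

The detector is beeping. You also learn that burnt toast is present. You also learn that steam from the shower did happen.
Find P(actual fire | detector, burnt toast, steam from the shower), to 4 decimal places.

Under noisy-OR, P(detector | causes) = 1 − (1−0.04)·∏(1−qᵢ) over the active causes.
P(detector | burnt toast, steam from the shower) = 0.967744×0.737 + 0.990001×0.263 = 0.713227 + 0.260370 = 0.973597
Of this, 0.260370 comes from 0.990001×0.263 (the actual fire=true cases).
So P(actual fire | detector, burnt toast, steam from the shower) = 0.260370/0.973597 ≈ 0.2674.

P(actual fire | detector, burnt toast, steam from the shower) ≈ 0.2674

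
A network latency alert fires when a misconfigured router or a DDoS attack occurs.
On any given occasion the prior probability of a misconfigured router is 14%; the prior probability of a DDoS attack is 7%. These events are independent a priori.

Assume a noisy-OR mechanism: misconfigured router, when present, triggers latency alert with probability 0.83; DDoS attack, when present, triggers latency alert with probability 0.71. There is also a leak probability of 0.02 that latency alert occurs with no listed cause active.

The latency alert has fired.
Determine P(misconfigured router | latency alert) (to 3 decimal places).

P(misconfigured router | latency alert) ≈ 0.666

Under noisy-OR, P(latency alert | causes) = 1 − (1−0.02)·∏(1−qᵢ) over the active causes.
Sum P(latency alert|·) weighted by the priors over the 4 (misconfigured router, DDoS attack) configurations:
  P(latency alert) = 0.02·0.86·0.93 + 0.7158·0.86·0.07 + 0.8334·0.14·0.93 + 0.951686·0.14·0.07
        = 0.015996 + 0.043091 + 0.108509 + 0.009327 = 0.176923
The terms with misconfigured router present sum to 0.117836, so
  P(misconfigured router | latency alert) = 0.117836 / 0.176923 ≈ 0.666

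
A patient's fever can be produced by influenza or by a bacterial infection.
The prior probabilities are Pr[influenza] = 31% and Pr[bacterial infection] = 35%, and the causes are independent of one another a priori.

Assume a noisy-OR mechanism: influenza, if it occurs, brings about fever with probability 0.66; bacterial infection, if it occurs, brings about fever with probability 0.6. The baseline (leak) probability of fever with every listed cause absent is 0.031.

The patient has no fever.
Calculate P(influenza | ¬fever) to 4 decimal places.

Under noisy-OR, P(fever | causes) = 1 − (1−0.031)·∏(1−qᵢ) over the active causes.
Enumerate the 4 (influenza, bacterial infection) configurations and weight by the priors:
  P(¬fever) = 0.969·0.69·0.65 + 0.3876·0.69·0.35 + 0.32946·0.31·0.65 + 0.131784·0.31·0.35
        = 0.434596 + 0.093605 + 0.066386 + 0.014299 = 0.608886
Keeping only the influenza-present terms gives 0.080685, so
  P(influenza | ¬fever) = 0.080685 / 0.608886 ≈ 0.1325

P(influenza | ¬fever) ≈ 0.1325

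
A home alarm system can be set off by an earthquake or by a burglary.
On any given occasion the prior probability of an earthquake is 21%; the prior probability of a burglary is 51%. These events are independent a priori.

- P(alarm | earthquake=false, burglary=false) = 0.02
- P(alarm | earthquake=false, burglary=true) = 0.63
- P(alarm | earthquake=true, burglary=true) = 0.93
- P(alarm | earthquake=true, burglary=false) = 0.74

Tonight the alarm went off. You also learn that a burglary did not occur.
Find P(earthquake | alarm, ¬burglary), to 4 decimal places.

P(earthquake | alarm, ¬burglary) ≈ 0.9077

Enumerate both values of earthquake and weight by the priors:
  P(alarm | ¬burglary) = 0.02*0.79 + 0.74*0.21
        = 0.015800 + 0.155400 = 0.171200
Keeping only the earthquake-present terms gives 0.155400, so
  P(earthquake | alarm, ¬burglary) = 0.155400 / 0.171200 ≈ 0.9077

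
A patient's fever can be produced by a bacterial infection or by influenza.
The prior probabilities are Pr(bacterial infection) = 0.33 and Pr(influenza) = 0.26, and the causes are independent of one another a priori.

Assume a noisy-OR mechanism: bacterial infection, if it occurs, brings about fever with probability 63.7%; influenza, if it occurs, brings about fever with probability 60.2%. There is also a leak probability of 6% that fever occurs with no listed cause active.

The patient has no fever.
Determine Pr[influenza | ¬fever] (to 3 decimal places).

Under noisy-OR, P(fever | causes) = 1 − (1−0.06)·∏(1−qᵢ) over the active causes.
Weight on influenza=true, given the evidence: 0.065172 + 0.011652 = 0.076824
Normalizer over all consistent configurations: 0.94*0.67*0.74 + 0.37412*0.67*0.26 + 0.34122*0.33*0.74 + 0.135806*0.33*0.26 = 0.626202
Posterior = 0.076824 / 0.626202 ≈ 0.123

Pr[influenza | ¬fever] ≈ 0.123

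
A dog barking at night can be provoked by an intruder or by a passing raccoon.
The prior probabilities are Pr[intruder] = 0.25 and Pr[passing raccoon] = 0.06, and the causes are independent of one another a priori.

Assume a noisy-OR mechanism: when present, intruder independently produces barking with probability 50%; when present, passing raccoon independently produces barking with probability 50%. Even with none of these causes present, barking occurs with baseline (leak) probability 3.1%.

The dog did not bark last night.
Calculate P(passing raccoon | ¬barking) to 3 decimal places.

P(passing raccoon | ¬barking) ≈ 0.031

Under noisy-OR, P(barking | causes) = 1 − (1−0.031)·∏(1−qᵢ) over the active causes.
Weight on passing raccoon=true, given the evidence: 0.021802 + 0.003634 = 0.025436
Normalizer over all consistent configurations: 0.969×0.75×0.94 + 0.4845×0.75×0.06 + 0.4845×0.25×0.94 + 0.24225×0.25×0.06 = 0.822438
Posterior = 0.025436 / 0.822438 ≈ 0.031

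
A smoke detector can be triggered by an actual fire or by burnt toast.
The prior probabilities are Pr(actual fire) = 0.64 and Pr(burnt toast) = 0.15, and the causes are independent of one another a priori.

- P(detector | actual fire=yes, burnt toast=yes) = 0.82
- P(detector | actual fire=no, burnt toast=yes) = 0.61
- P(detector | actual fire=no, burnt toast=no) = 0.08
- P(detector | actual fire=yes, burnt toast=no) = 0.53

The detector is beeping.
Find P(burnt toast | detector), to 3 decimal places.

For the numerator, keep only burnt toast=true terms: 0.032940 + 0.078720 = 0.111660
Normalizer over all consistent configurations: 0.08·0.36·0.85 + 0.61·0.36·0.15 + 0.53·0.64·0.85 + 0.82·0.64·0.15 = 0.424460
P(burnt toast | detector) = 0.111660/0.424460 ≈ 0.263

P(burnt toast | detector) ≈ 0.263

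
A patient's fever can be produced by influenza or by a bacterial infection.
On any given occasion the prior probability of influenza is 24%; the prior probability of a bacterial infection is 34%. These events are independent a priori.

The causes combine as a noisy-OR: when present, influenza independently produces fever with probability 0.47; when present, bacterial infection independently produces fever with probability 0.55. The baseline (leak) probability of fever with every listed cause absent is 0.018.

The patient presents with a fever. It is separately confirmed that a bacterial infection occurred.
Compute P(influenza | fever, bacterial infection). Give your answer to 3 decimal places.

P(influenza | fever, bacterial infection) ≈ 0.302

Under noisy-OR, P(fever | causes) = 1 − (1−0.018)·∏(1−qᵢ) over the active causes.
P(fever | bacterial infection) = 0.5581·0.76 + 0.765793·0.24 = 0.424156 + 0.183790 = 0.607946
Of this, 0.183790 comes from 0.765793·0.24 (the influenza=true cases).
P(influenza | fever, bacterial infection) = 0.183790 / 0.607946 ≈ 0.302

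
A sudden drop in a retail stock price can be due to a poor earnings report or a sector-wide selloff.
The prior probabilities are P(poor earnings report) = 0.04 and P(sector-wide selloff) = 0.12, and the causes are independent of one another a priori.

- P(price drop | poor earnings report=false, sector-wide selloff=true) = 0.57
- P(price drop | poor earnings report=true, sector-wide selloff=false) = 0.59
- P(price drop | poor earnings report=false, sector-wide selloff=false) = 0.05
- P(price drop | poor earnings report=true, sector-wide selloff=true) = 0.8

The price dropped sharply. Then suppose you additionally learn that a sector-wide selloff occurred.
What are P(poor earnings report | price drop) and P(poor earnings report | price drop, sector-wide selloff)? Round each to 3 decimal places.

P(poor earnings report | price drop) ≈ 0.186; P(poor earnings report | price drop, sector-wide selloff) ≈ 0.055

By total probability over the 4 (poor earnings report, sector-wide selloff) configurations:
  P(price drop) = 0.05×0.96×0.88 + 0.57×0.96×0.12 + 0.59×0.04×0.88 + 0.8×0.04×0.12
        = 0.042240 + 0.065664 + 0.020768 + 0.003840 = 0.132512
The terms with poor earnings report present sum to 0.024608, so
  P(poor earnings report | price drop) = 0.024608 / 0.132512 ≈ 0.186

With the extra evidence:
Numerator (weight on configurations with poor earnings report): 0.8*0.04 = 0.032000
Denominator P(price drop | sector-wide selloff): 0.57*0.96 + 0.8*0.04 = 0.579200
Posterior = 0.032000 / 0.579200 ≈ 0.055
This is intercausal reasoning (explaining away): once sector-wide selloff accounts for the price drop, poor earnings report becomes less likely.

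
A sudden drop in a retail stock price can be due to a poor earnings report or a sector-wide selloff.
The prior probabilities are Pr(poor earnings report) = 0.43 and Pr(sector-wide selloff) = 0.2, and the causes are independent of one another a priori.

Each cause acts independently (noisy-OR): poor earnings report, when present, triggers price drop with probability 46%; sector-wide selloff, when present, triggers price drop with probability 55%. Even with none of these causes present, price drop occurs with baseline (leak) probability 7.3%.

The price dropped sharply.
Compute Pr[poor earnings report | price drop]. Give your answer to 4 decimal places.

Pr[poor earnings report | price drop] ≈ 0.7051

Under noisy-OR, P(price drop | causes) = 1 − (1−0.073)·∏(1−qᵢ) over the active causes.
By total probability over the 4 (poor earnings report, sector-wide selloff) configurations:
  P(price drop) = 0.073*0.57*0.8 + 0.58285*0.57*0.2 + 0.49942*0.43*0.8 + 0.774739*0.43*0.2
        = 0.033288 + 0.066445 + 0.171800 + 0.066628 = 0.338161
Configurations with poor earnings report contribute 0.238428, so
  P(poor earnings report | price drop) = 0.238428 / 0.338161 ≈ 0.7051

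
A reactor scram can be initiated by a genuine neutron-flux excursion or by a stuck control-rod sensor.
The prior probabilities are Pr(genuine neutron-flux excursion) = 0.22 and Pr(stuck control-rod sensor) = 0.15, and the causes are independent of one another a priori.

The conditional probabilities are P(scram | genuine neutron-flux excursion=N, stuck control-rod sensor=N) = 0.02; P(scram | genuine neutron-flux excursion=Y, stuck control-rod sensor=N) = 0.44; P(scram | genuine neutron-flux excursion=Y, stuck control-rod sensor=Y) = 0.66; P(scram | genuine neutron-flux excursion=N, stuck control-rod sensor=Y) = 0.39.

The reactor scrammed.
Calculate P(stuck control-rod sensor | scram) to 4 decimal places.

Numerator (weight on configurations with stuck control-rod sensor): 0.045630 + 0.021780 = 0.067410
Normalizer over all consistent configurations: 0.02·0.78·0.85 + 0.39·0.78·0.15 + 0.44·0.22·0.85 + 0.66·0.22·0.15 = 0.162950
Posterior = 0.067410 / 0.162950 ≈ 0.4137

P(stuck control-rod sensor | scram) ≈ 0.4137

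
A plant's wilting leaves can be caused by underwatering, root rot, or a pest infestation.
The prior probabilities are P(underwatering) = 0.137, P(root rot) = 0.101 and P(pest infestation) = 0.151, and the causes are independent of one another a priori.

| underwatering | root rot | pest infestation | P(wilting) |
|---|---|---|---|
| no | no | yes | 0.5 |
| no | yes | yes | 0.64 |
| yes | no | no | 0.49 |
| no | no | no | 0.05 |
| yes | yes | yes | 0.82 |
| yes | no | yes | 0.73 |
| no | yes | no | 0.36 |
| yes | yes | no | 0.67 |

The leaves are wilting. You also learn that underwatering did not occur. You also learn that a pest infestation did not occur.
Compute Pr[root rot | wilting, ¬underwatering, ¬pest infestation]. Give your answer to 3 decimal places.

Pr[root rot | wilting, ¬underwatering, ¬pest infestation] ≈ 0.447

Numerator (weight on configurations with root rot): 0.36·0.101 = 0.036360
Normalizer over all consistent configurations: 0.05·0.899 + 0.36·0.101 = 0.081310
Posterior = 0.036360 / 0.081310 ≈ 0.447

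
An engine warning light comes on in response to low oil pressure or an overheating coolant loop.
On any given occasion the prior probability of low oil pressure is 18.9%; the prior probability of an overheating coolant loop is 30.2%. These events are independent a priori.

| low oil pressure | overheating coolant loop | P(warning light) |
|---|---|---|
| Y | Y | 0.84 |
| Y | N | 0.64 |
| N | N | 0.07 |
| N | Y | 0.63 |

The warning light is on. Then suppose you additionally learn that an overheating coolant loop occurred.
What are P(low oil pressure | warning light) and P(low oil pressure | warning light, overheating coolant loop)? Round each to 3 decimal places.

Weight on low oil pressure=true, given the evidence: 0.084430 + 0.047946 = 0.132376
Normalizer over all consistent configurations: 0.07×0.811×0.698 + 0.63×0.811×0.302 + 0.64×0.189×0.698 + 0.84×0.189×0.302 = 0.326302
P(low oil pressure | warning light) = 0.132376/0.326302 ≈ 0.406

With the extra evidence:
Enumerate both values of low oil pressure and weight by the priors:
  P(warning light | overheating coolant loop) = 0.63*0.811 + 0.84*0.189
        = 0.510930 + 0.158760 = 0.669690
The terms with low oil pressure present sum to 0.158760, so
  P(low oil pressure | warning light, overheating coolant loop) = 0.158760 / 0.669690 ≈ 0.237
— overheating coolant loop explains away the evidence for low oil pressure.

P(low oil pressure | warning light) ≈ 0.406; P(low oil pressure | warning light, overheating coolant loop) ≈ 0.237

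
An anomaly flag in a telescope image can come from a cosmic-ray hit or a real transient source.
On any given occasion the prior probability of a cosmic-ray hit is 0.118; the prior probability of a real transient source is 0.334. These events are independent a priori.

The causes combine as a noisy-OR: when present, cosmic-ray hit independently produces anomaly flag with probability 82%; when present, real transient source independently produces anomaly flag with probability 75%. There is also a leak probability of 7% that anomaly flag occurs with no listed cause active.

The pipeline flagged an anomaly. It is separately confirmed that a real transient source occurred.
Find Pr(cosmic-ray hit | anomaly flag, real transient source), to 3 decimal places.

Under noisy-OR, P(anomaly flag | causes) = 1 − (1−0.07)·∏(1−qᵢ) over the active causes.
P(anomaly flag | real transient source) = 0.7675×0.882 + 0.95815×0.118 = 0.676935 + 0.113062 = 0.789997
Restricting to configurations with cosmic-ray hit present: 0.95815×0.118 = 0.113062.
So P(cosmic-ray hit | anomaly flag, real transient source) = 0.113062/0.789997 ≈ 0.143.

Pr(cosmic-ray hit | anomaly flag, real transient source) ≈ 0.143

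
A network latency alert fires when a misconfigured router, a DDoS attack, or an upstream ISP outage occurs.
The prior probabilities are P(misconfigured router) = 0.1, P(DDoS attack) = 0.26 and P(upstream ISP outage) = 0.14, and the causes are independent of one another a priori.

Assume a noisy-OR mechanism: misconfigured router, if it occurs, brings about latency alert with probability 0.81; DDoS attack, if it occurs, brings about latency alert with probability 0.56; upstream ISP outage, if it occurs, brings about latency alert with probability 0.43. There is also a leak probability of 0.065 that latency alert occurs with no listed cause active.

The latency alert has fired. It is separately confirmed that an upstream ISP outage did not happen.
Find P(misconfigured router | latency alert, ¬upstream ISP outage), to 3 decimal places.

Under noisy-OR, P(latency alert | causes) = 1 − (1−0.065)·∏(1−qᵢ) over the active causes.
Weight on misconfigured router=true, given the evidence: 0.060854 + 0.023968 = 0.084822
The normalizing constant is 0.065·0.9·0.74 + 0.5886·0.9·0.26 + 0.82235·0.1·0.74 + 0.921834·0.1·0.26 = 0.265844
P(misconfigured router | latency alert, ¬upstream ISP outage) = 0.084822/0.265844 ≈ 0.319

P(misconfigured router | latency alert, ¬upstream ISP outage) ≈ 0.319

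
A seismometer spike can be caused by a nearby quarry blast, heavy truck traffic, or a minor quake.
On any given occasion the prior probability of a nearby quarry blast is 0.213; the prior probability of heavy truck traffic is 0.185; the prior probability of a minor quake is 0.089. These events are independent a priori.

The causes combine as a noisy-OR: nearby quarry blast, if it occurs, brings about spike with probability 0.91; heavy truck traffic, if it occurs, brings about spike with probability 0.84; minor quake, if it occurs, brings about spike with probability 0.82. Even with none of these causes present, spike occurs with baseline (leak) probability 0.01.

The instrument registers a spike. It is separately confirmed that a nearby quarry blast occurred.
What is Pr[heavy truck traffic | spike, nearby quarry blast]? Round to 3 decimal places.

Pr[heavy truck traffic | spike, nearby quarry blast] ≈ 0.196

Under noisy-OR, P(spike | causes) = 1 − (1−0.01)·∏(1−qᵢ) over the active causes.
For the numerator, keep only heavy truck traffic=true terms: 0.166132 + 0.016423 = 0.182555
The normalizing constant is 0.9109·0.815·0.911 + 0.983962·0.815·0.089 + 0.985744·0.185·0.911 + 0.997434·0.185·0.089 = 0.930238
Posterior = 0.182555 / 0.930238 ≈ 0.196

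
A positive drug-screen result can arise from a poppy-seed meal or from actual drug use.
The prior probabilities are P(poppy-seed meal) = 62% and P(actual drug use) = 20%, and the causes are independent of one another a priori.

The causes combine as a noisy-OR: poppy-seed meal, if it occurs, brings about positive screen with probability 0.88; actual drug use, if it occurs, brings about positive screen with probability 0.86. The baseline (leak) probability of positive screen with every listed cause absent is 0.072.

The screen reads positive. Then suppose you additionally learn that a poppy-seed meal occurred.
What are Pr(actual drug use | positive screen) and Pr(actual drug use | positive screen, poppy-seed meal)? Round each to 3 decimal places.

Pr(actual drug use | positive screen) ≈ 0.289; Pr(actual drug use | positive screen, poppy-seed meal) ≈ 0.217

Under noisy-OR, P(positive screen | causes) = 1 − (1−0.072)·∏(1−qᵢ) over the active causes.
By total probability over the 4 (poppy-seed meal, actual drug use) configurations:
  P(positive screen) = 0.072*0.38*0.8 + 0.87008*0.38*0.2 + 0.88864*0.62*0.8 + 0.98441*0.62*0.2
        = 0.021888 + 0.066126 + 0.440765 + 0.122067 = 0.650846
Keeping only the actual drug use-present terms gives 0.188193, so
  P(actual drug use | positive screen) = 0.188193 / 0.650846 ≈ 0.289

Now condition on the additional information:
P(positive screen | poppy-seed meal) = 0.88864×0.8 + 0.98441×0.2 = 0.710912 + 0.196882 = 0.907794
Of this, 0.196882 comes from 0.98441×0.2 (the actual drug use=true cases).
P(actual drug use | positive screen, poppy-seed meal) = 0.196882 / 0.907794 ≈ 0.217
Conditioning on poppy-seed meal lowers the posterior on actual drug use: the classic explaining-away effect in a common-effect structure.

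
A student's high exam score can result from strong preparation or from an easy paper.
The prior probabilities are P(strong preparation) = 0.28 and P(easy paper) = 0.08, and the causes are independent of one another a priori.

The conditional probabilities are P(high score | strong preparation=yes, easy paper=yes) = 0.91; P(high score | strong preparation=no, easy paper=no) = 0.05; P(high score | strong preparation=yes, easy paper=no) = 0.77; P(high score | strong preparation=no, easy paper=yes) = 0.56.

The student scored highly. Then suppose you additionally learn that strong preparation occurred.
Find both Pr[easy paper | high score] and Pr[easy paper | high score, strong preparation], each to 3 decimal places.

Pr[easy paper | high score] ≈ 0.185; Pr[easy paper | high score, strong preparation] ≈ 0.093

Weight on easy paper=true, given the evidence: 0.032256 + 0.020384 = 0.052640
Normalizer over all consistent configurations: 0.05*0.72*0.92 + 0.56*0.72*0.08 + 0.77*0.28*0.92 + 0.91*0.28*0.08 = 0.284112
Posterior = 0.052640 / 0.284112 ≈ 0.185

With the extra evidence:
P(high score | strong preparation) = 0.77×0.92 + 0.91×0.08 = 0.708400 + 0.072800 = 0.781200
The easy paper-present share is 0.91×0.08 = 0.072800.
Hence the posterior is 0.072800/0.781200 ≈ 0.093.
— strong preparation explains away the evidence for easy paper.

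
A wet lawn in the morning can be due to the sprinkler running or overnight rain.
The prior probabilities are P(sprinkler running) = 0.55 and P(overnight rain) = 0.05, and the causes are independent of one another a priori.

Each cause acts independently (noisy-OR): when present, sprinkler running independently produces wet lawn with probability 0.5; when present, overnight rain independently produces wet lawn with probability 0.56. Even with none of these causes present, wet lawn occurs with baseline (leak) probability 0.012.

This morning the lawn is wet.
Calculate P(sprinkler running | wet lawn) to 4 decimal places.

Under noisy-OR, P(wet lawn | causes) = 1 − (1−0.012)·∏(1−qᵢ) over the active causes.
By total probability over the 4 (sprinkler running, overnight rain) configurations:
  P(wet lawn) = 0.012·0.45·0.95 + 0.56528·0.45·0.05 + 0.506·0.55·0.95 + 0.78264·0.55·0.05
        = 0.005130 + 0.012719 + 0.264385 + 0.021523 = 0.303757
The terms with sprinkler running present sum to 0.285908, so
  P(sprinkler running | wet lawn) = 0.285908 / 0.303757 ≈ 0.9412

P(sprinkler running | wet lawn) ≈ 0.9412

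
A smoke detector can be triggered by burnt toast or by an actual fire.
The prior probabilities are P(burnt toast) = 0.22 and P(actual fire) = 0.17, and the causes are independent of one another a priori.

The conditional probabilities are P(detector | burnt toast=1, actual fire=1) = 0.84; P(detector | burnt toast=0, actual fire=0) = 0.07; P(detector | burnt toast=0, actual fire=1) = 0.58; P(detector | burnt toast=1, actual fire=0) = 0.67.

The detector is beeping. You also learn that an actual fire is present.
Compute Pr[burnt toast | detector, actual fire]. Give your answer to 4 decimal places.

Pr[burnt toast | detector, actual fire] ≈ 0.2900

P(detector | actual fire) = 0.58·0.78 + 0.84·0.22 = 0.452400 + 0.184800 = 0.637200
Restricting to configurations with burnt toast present: 0.84·0.22 = 0.184800.
P(burnt toast | detector, actual fire) = 0.184800 / 0.637200 ≈ 0.2900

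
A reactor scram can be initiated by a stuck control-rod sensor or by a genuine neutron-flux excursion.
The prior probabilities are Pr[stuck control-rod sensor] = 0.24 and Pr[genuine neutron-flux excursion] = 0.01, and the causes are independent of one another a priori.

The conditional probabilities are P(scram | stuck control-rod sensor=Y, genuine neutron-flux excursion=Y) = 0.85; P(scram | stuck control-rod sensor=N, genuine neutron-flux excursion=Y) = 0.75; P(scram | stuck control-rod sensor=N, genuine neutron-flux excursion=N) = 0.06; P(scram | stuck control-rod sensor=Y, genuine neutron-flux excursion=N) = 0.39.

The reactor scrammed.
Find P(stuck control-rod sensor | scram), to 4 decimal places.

P(stuck control-rod sensor | scram) ≈ 0.6507

Sum P(scram|·) weighted by the priors over the 4 (stuck control-rod sensor, genuine neutron-flux excursion) configurations:
  P(scram) = 0.06·0.76·0.99 + 0.75·0.76·0.01 + 0.39·0.24·0.99 + 0.85·0.24·0.01
        = 0.045144 + 0.005700 + 0.092664 + 0.002040 = 0.145548
The terms with stuck control-rod sensor present sum to 0.094704, so
  P(stuck control-rod sensor | scram) = 0.094704 / 0.145548 ≈ 0.6507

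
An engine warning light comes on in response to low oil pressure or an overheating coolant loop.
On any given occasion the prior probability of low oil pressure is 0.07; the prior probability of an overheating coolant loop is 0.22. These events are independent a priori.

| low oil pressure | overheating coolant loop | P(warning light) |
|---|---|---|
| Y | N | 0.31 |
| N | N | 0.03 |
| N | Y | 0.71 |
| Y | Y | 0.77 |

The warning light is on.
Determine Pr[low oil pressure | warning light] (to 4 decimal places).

Pr[low oil pressure | warning light] ≈ 0.1470

Enumerate the 4 (low oil pressure, overheating coolant loop) configurations and weight by the priors:
  P(warning light) = 0.03×0.93×0.78 + 0.71×0.93×0.22 + 0.31×0.07×0.78 + 0.77×0.07×0.22
        = 0.021762 + 0.145266 + 0.016926 + 0.011858 = 0.195812
Configurations with low oil pressure contribute 0.028784, so
  P(low oil pressure | warning light) = 0.028784 / 0.195812 ≈ 0.1470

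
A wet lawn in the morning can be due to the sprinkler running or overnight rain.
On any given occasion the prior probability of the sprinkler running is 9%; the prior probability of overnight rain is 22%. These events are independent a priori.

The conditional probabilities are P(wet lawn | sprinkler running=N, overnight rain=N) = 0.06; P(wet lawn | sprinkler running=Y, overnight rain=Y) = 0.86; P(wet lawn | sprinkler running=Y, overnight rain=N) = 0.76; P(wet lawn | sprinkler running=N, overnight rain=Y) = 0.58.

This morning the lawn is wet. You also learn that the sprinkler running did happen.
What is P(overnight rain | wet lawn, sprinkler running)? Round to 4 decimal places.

P(overnight rain | wet lawn, sprinkler running) ≈ 0.2419

Sum P(wet lawn|·) weighted by the priors over both values of overnight rain:
  P(wet lawn | sprinkler running) = 0.76*0.78 + 0.86*0.22
        = 0.592800 + 0.189200 = 0.782000
The terms with overnight rain present sum to 0.189200, so
  P(overnight rain | wet lawn, sprinkler running) = 0.189200 / 0.782000 ≈ 0.2419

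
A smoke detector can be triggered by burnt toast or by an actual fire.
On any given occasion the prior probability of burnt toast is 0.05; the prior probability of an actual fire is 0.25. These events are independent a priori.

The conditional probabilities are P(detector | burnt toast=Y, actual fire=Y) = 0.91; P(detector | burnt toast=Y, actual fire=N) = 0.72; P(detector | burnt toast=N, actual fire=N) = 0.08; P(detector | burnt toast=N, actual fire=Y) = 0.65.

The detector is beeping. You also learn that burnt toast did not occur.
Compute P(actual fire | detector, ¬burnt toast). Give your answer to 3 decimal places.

For the numerator, keep only actual fire=true terms: 0.65·0.25 = 0.162500
Normalizer over all consistent configurations: 0.08·0.75 + 0.65·0.25 = 0.222500
P(actual fire | detector, ¬burnt toast) = 0.162500/0.222500 ≈ 0.730

P(actual fire | detector, ¬burnt toast) ≈ 0.730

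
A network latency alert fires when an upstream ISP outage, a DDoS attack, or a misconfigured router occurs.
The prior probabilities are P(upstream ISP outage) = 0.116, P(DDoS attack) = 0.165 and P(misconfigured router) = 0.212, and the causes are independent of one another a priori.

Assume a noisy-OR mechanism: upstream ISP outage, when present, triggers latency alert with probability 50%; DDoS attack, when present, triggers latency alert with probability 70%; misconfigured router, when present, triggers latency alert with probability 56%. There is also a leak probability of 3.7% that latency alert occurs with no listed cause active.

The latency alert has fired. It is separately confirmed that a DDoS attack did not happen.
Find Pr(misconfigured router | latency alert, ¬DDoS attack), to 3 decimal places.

Under noisy-OR, P(latency alert | causes) = 1 − (1−0.037)·∏(1−qᵢ) over the active causes.
For the numerator, keep only misconfigured router=true terms: 0.107999 + 0.019382 = 0.127381
Denominator P(latency alert | ¬DDoS attack): 0.037·0.884·0.788 + 0.57628·0.884·0.212 + 0.5185·0.116·0.788 + 0.78814·0.116·0.212 = 0.200550
P(misconfigured router | latency alert, ¬DDoS attack) = 0.127381/0.200550 ≈ 0.635

Pr(misconfigured router | latency alert, ¬DDoS attack) ≈ 0.635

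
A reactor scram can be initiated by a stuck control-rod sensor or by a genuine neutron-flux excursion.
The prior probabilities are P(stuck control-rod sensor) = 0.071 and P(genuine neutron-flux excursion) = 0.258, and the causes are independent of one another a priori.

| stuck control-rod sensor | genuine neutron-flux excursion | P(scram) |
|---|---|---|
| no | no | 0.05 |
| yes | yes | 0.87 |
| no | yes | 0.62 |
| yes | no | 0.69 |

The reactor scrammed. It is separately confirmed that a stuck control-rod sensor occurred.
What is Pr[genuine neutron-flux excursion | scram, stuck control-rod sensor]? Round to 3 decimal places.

Weight on genuine neutron-flux excursion=true, given the evidence: 0.87*0.258 = 0.224460
Denominator P(scram | stuck control-rod sensor): 0.69*0.742 + 0.87*0.258 = 0.736440
P(genuine neutron-flux excursion | scram, stuck control-rod sensor) = 0.224460/0.736440 ≈ 0.305

Pr[genuine neutron-flux excursion | scram, stuck control-rod sensor] ≈ 0.305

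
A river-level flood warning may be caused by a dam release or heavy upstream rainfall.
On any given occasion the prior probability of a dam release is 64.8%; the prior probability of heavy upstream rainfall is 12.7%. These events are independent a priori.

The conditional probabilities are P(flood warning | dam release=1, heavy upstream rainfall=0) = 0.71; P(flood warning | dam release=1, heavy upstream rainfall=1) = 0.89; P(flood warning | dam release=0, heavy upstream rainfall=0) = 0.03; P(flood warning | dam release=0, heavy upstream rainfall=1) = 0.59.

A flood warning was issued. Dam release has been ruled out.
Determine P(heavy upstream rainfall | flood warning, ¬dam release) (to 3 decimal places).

P(flood warning | ¬dam release) = 0.03*0.873 + 0.59*0.127 = 0.026190 + 0.074930 = 0.101120
The heavy upstream rainfall-present share is 0.59*0.127 = 0.074930.
Hence the posterior is 0.074930/0.101120 ≈ 0.741.

P(heavy upstream rainfall | flood warning, ¬dam release) ≈ 0.741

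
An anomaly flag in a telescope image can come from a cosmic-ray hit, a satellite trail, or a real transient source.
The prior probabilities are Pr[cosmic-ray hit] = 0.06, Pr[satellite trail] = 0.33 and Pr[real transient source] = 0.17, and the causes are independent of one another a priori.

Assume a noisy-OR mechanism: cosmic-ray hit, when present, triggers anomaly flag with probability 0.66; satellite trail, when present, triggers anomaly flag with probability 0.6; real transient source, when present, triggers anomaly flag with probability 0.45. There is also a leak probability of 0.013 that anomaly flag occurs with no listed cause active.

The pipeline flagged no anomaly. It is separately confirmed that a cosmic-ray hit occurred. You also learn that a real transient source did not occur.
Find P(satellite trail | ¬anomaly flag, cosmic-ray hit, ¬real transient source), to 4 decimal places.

P(satellite trail | ¬anomaly flag, cosmic-ray hit, ¬real transient source) ≈ 0.1646

Under noisy-OR, P(anomaly flag | causes) = 1 − (1−0.013)·∏(1−qᵢ) over the active causes.
Numerator (weight on configurations with satellite trail): 0.134232×0.33 = 0.044297
Denominator P(¬anomaly flag | cosmic-ray hit, ¬real transient source): 0.33558×0.67 + 0.134232×0.33 = 0.269136
Posterior = 0.044297 / 0.269136 ≈ 0.1646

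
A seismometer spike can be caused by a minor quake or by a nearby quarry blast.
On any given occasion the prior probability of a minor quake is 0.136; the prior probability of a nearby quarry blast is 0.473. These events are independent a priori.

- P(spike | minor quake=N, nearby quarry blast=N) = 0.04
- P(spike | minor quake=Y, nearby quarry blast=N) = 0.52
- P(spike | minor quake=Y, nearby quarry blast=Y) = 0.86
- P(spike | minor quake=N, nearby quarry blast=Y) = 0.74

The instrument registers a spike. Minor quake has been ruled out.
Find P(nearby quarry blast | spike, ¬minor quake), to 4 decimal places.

P(spike | ¬minor quake) = 0.04×0.527 + 0.74×0.473 = 0.021080 + 0.350020 = 0.371100
Of this, 0.350020 comes from 0.74×0.473 (the nearby quarry blast=true cases).
So P(nearby quarry blast | spike, ¬minor quake) = 0.350020/0.371100 ≈ 0.9432.

P(nearby quarry blast | spike, ¬minor quake) ≈ 0.9432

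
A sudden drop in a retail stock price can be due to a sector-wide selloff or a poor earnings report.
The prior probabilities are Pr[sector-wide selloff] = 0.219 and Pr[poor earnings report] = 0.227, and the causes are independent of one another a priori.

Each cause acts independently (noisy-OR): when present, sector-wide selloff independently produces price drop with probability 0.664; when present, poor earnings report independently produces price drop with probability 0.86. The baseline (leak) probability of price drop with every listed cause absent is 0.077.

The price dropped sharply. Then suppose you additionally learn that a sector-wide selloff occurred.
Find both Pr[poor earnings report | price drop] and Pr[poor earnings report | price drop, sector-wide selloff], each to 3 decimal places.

Pr[poor earnings report | price drop] ≈ 0.553; Pr[poor earnings report | price drop, sector-wide selloff] ≈ 0.289

Under noisy-OR, P(price drop | causes) = 1 − (1−0.077)·∏(1−qᵢ) over the active causes.
Enumerate the 4 (sector-wide selloff, poor earnings report) configurations and weight by the priors:
  P(price drop) = 0.077·0.781·0.773 + 0.87078·0.781·0.227 + 0.689872·0.219·0.773 + 0.956582·0.219·0.227
        = 0.046486 + 0.154378 + 0.116786 + 0.047555 = 0.365205
Keeping only the poor earnings report-present terms gives 0.201933, so
  P(poor earnings report | price drop) = 0.201933 / 0.365205 ≈ 0.553

Now condition on the additional information:
Numerator (weight on configurations with poor earnings report): 0.956582*0.227 = 0.217144
Denominator P(price drop | sector-wide selloff): 0.689872*0.773 + 0.956582*0.227 = 0.750415
P(poor earnings report | price drop, sector-wide selloff) = 0.217144/0.750415 ≈ 0.289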